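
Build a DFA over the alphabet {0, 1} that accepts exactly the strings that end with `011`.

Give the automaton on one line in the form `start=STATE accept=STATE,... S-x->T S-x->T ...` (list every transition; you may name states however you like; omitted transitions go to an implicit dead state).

start=S0 accept=S3 S0-0->S1 S0-1->S0 S1-0->S1 S1-1->S2 S2-0->S1 S2-1->S3 S3-0->S1 S3-1->S0

Let each state record the length of the longest suffix of the input read so far that is also a prefix of `011`. S1 means the last symbol is `0`; S2 means the last 2 symbols are `01`; S3 means the last 3 symbols are `011`. Accept only at S3, where the string currently ends in `011`.
With 4 states:
        0   1  
>  S0   S1  S0 
   S1   S1  S2 
   S2   S1  S3 
 * S3   S1  S0 
(> = start, * = accepting)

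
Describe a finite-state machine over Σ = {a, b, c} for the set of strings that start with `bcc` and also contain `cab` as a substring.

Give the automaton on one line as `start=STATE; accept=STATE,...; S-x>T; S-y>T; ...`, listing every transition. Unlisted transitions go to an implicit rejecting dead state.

Run two small machines in parallel and take their product. One (5 states) tracks whether the input so far still matches the prefix `bcc`; the other (4 states) tracks whether and how much of `cab` has been seen. Each combined state is a pair, one component from each; accept when both components accept. Equivalent product states are then merged.
With 8 states:
        a   b   c  
>  S0   S1  S2  S1 
   S1   S1  S1  S1 
   S2   S1  S1  S3 
   S3   S1  S1  S4 
   S4   S5  S6  S4 
   S5   S6  S7  S4 
   S6   S6  S6  S4 
 * S7   S7  S7  S7 
(> = start, * = accepting)

start=S0; accept=S7; S0-a>S1; S0-b>S2; S0-c>S1; S1-a>S1; S1-b>S1; S1-c>S1; S2-a>S1; S2-b>S1; S2-c>S3; S3-a>S1; S3-b>S1; S3-c>S4; S4-a>S5; S4-b>S6; S4-c>S4; S5-a>S6; S5-b>S7; S5-c>S4; S6-a>S6; S6-b>S6; S6-c>S4; S7-a>S7; S7-b>S7; S7-c>S7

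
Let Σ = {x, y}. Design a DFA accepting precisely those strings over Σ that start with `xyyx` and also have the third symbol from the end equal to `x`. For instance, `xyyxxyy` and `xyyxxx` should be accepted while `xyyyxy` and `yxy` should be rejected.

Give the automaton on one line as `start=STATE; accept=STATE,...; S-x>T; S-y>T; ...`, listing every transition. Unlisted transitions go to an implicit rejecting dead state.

start=A; accept=I,J,K,L; A-x>B; A-y>C; B-x>C; B-y>D; C-x>C; C-y>C; D-x>C; D-y>E; E-x>F; E-y>C; F-x>G; F-y>H; G-x>I; G-y>J; H-x>K; H-y>L; I-x>I; I-y>J; J-x>K; J-y>L; K-x>G; K-y>H; L-x>F; L-y>M; M-x>F; M-y>M

Handle the two conditions separately and then intersect. The first has 6 states tracking whether the input so far still matches the prefix `xyyx`; the second has 15 states tracking the last 3 symbols read. A product state is a pair (one from each), accepting exactly when both do. Minimizing collapses redundant product states.
A 13-state machine:
       x  y 
>  A   B  C 
   B   C  D 
   C   C  C 
   D   C  E 
   E   F  C 
   F   G  H 
   G   I  J 
   H   K  L 
 * I   I  J 
 * J   K  L 
 * K   G  H 
 * L   F  M 
   M   F  M 
(> = start, * = accepting)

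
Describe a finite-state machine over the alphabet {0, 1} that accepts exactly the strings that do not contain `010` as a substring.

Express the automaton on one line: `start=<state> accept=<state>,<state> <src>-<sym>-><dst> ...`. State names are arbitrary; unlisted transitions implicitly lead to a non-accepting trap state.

This is the complement of 'contains `010`'. Use the same substring-matching states — q0 through q3 holding how much of `010` has just been matched — but flip the accepting set: everything except the trap q3 accepts.
With 4 states:
        0   1  
>* q0   q1  q0 
 * q1   q1  q2 
 * q2   q3  q0 
   q3   q3  q3 
(> = start, * = accepting)

start=q0 accept=q0,q1,q2 q0-0->q1 q0-1->q0 q1-0->q1 q1-1->q2 q2-0->q3 q2-1->q0 q3-0->q3 q3-1->q3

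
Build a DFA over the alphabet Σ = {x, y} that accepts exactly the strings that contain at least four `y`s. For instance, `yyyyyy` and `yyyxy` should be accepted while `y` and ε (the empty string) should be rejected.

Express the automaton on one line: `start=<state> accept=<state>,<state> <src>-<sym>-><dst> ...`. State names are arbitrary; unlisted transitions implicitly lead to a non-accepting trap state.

start=S0 accept=S4,S5 S0-x->S0 S0-y->S1 S1-x->S1 S1-y->S2 S2-x->S2 S2-y->S3 S3-x->S3 S3-y->S4 S4-x->S4 S4-y->S5 S5-x->S5 S5-y->S5

Count `y`s, saturating at 5: states S0 through S4 mean 0 through 4 `y`s seen; S5 means more than 4. Each `y` increments (capped at S5); other symbols loop. Accept from {S4, S5}.
        x   y  
>  S0   S0  S1 
   S1   S1  S2 
   S2   S2  S3 
   S3   S3  S4 
 * S4   S4  S5 
 * S5   S5  S5 
(> = start, * = accepting)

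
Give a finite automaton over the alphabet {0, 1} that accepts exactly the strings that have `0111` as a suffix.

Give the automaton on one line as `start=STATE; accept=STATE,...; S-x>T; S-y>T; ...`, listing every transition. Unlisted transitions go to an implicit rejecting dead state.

start=q0; accept=q4; q0-0>q1; q0-1>q0; q1-0>q1; q1-1>q2; q2-0>q1; q2-1>q3; q3-0>q1; q3-1>q4; q4-0>q1; q4-1>q0

Remember how much of `0111` the current input suffix matches. State q0 means no match yet; q1 means the last symbol is `0`; q2 means the last 2 symbols are `01`; q3 means the last 3 symbols are `011`; q4 means the last 4 symbols are `0111`. Only q4 accepts. On a mismatch, fall back to the longest proper suffix that is still a prefix of `0111`.
5 states suffice.
        0   1  
>  q0   q1  q0 
   q1   q1  q2 
   q2   q1  q3 
   q3   q1  q4 
 * q4   q1  q0 
(> = start, * = accepting)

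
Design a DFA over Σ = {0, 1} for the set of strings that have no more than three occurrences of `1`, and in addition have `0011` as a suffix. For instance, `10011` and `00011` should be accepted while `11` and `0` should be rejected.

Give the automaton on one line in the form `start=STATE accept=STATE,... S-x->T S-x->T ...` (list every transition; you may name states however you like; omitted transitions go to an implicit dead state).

start=s0 accept=s8 s0-0->s1 s0-1->s2 s1-0->s3 s1-1->s2 s2-0->s4 s2-1->s5 s3-0->s3 s3-1->s6 s4-0->s7 s4-1->s5 s5-0->s5 s5-1->s5 s6-0->s4 s6-1->s8 s7-0->s7 s7-1->s9 s8-0->s5 s8-1->s5 s9-0->s5 s9-1->s8

Handle the two conditions separately and then intersect. One (5 states) tracks the count of `1`s, saturating at 4; the other (5 states) tracks how much of the suffix `0011` has currently been matched. Each combined state is a pair, one component from each; accept when both components accept. Equivalent product states are then merged.
A 10-state machine:
        0   1  
>  s0   s1  s2 
   s1   s3  s2 
   s2   s4  s5 
   s3   s3  s6 
   s4   s7  s5 
   s5   s5  s5 
   s6   s4  s8 
   s7   s7  s9 
 * s8   s5  s5 
   s9   s5  s8 
(> = start, * = accepting)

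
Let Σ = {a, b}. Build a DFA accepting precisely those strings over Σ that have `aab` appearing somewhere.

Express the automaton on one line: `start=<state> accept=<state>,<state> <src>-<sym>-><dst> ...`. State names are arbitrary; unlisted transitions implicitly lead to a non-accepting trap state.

States q0..q2 record the length of the longest prefix of `aab` that matches the current input suffix. Reaching q3 means `aab` has been seen, and we stay there forever. Accept from q3.
A 4-state machine:
        a   b  
>  q0   q1  q0 
   q1   q2  q0 
   q2   q2  q3 
 * q3   q3  q3 
(> = start, * = accepting)

start=q0 accept=q3 q0-a->q1 q0-b->q0 q1-a->q2 q1-b->q0 q2-a->q2 q2-b->q3 q3-a->q3 q3-b->q3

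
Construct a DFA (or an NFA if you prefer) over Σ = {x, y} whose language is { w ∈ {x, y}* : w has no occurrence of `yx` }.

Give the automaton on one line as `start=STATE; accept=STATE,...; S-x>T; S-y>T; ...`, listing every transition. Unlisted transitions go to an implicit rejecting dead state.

Track partial matches of the forbidden pattern `yx`. State S2 is a dead state reached once `yx` has occurred; every other state accepts. S0 means no part of `yx` is currently matched.
A 3-state machine:
        x   y  
>* S0   S0  S1 
 * S1   S2  S1 
   S2   S2  S2 
(> = start, * = accepting)

start=S0; accept=S0,S1; S0-x>S0; S0-y>S1; S1-x>S2; S1-y>S1; S2-x>S2; S2-y>S2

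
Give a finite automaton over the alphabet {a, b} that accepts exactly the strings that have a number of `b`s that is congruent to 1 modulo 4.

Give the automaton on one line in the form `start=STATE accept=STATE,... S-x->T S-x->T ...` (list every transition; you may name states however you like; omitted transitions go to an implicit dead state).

Keep the running count of `b`s modulo 4: each `b` advances along the cycle s0 → s1 → s2 → s3 → s0 while other symbols loop. Accept at s1.
A 4-state machine:
        a   b  
>  s0   s0  s1 
 * s1   s1  s2 
   s2   s2  s3 
   s3   s3  s0 
(> = start, * = accepting)

start=s0 accept=s1 s0-a->s0 s0-b->s1 s1-a->s1 s1-b->s2 s2-a->s2 s2-b->s3 s3-a->s3 s3-b->s0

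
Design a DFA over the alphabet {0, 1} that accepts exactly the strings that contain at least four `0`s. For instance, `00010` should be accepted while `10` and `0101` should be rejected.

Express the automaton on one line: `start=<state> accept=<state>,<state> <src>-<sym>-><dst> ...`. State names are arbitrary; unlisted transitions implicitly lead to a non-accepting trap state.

Only the number of `0`s matters, and only up to 5. Make a chain s0 → s1 → s2 → s3 → s4 → s5 advanced by each `0` (with s5 absorbing); every other symbol self-loops. The accepting set is {s4, s5}.
With 6 states:
        0   1  
>  s0   s1  s0 
   s1   s2  s1 
   s2   s3  s2 
   s3   s4  s3 
 * s4   s5  s4 
 * s5   s5  s5 
(> = start, * = accepting)

start=s0 accept=s4,s5 s0-0->s1 s0-1->s0 s1-0->s2 s1-1->s1 s2-0->s3 s2-1->s2 s3-0->s4 s3-1->s3 s4-0->s5 s4-1->s4 s5-0->s5 s5-1->s5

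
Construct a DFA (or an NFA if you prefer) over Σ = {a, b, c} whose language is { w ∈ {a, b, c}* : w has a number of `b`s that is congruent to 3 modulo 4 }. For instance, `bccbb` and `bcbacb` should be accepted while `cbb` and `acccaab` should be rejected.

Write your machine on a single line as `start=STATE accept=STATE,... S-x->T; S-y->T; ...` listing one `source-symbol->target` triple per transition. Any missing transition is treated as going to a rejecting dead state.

start=S0; accept=S3; S0-a->S0; S0-b->S1; S0-c->S0; S1-a->S1; S1-b->S2; S1-c->S1; S2-a->S2; S2-b->S3; S2-c->S2; S3-a->S3; S3-b->S0; S3-c->S3

The only thing that matters is how many `b`s have appeared, reduced mod 4. Use one state per residue: S0 for 0, …, S3 for 3. Reading `b` moves to the next residue; anything else stays put. S3 is accepting.
A 4-state machine:
        a   b   c  
>  S0   S0  S1  S0 
   S1   S1  S2  S1 
   S2   S2  S3  S2 
 * S3   S3  S0  S3 
(> = start, * = accepting)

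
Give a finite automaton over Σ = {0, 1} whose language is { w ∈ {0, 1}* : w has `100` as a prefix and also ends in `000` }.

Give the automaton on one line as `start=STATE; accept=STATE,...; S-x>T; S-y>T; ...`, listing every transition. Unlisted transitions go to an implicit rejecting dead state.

Build one automaton per condition and run them in lockstep. One (5 states) tracks whether the input so far still matches the prefix `100`; the other (4 states) tracks how much of the suffix `000` has currently been matched. Each combined state is a pair, one component from each; accept when both components accept.
11 states suffice.
          0    1  
>  q0     q1   q2 
   q1     q3   q4 
   q2     q5   q4 
   q3     q6   q4 
   q4     q1   q4 
   q5     q7   q4 
   q6     q6   q4 
   q7     q8   q9 
 * q8     q8   q9 
   q9    q10   q9 
   q10    q7   q9 
(> = start, * = accepting)

start=q0; accept=q8; q0-0>q1; q0-1>q2; q1-0>q3; q1-1>q4; q2-0>q5; q2-1>q4; q3-0>q6; q3-1>q4; q4-0>q1; q4-1>q4; q5-0>q7; q5-1>q4; q6-0>q6; q6-1>q4; q7-0>q8; q7-1>q9; q8-0>q8; q8-1>q9; q9-0>q10; q9-1>q9; q10-0>q7; q10-1>q9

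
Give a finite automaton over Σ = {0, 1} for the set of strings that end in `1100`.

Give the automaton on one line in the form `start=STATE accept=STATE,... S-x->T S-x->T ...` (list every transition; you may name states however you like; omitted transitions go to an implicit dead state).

Remember how much of `1100` the current input suffix matches. State s0 means no match yet; s1 means the last symbol is `1`; s2 means the last 2 symbols are `11`; s3 means the last 3 symbols are `110`; s4 means the last 4 symbols are `1100`. Only s4 accepts. On a mismatch, fall back to the longest proper suffix that is still a prefix of `1100`.
A 5-state machine:
        0   1  
>  s0   s0  s1 
   s1   s0  s2 
   s2   s3  s2 
   s3   s4  s1 
 * s4   s0  s1 
(> = start, * = accepting)

start=s0 accept=s4 s0-0->s0 s0-1->s1 s1-0->s0 s1-1->s2 s2-0->s3 s2-1->s2 s3-0->s4 s3-1->s1 s4-0->s0 s4-1->s1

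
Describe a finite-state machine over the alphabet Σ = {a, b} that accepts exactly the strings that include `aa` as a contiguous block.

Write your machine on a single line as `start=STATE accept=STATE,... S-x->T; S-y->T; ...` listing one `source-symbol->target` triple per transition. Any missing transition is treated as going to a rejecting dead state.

start=S0; accept=S2; S0-a->S1; S0-b->S0; S1-a->S2; S1-b->S0; S2-a->S2; S2-b->S2

States S0..S1 record the length of the longest prefix of `aa` that matches the current input suffix. Reaching S2 means `aa` has been seen, and we stay there forever. Accept from S2.
A 3-state machine:
        a   b  
>  S0   S1  S0 
   S1   S2  S0 
 * S2   S2  S2 
(> = start, * = accepting)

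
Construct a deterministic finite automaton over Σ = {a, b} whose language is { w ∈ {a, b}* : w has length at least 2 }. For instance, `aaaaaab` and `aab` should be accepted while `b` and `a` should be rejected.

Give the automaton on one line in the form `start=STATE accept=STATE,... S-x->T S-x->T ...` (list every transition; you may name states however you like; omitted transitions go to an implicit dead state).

We only need to distinguish lengths 0, 1, …, 2, and '>2'. Chain q0 → q1 → q2 → q3 on every symbol, with q3 looping. Accepting states: {q2, q3}.
        a   b  
>  q0   q1  q1 
   q1   q2  q2 
 * q2   q3  q3 
 * q3   q3  q3 
(> = start, * = accepting)

start=q0 accept=q2,q3 q0-a->q1 q0-b->q1 q1-a->q2 q1-b->q2 q2-a->q3 q2-b->q3 q3-a->q3 q3-b->q3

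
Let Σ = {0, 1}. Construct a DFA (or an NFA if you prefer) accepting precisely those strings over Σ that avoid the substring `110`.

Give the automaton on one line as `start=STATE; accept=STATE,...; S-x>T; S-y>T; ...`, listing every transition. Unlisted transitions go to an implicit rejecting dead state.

start=A; accept=A,B,C; A-0>A; A-1>B; B-0>A; B-1>C; C-0>D; C-1>C; D-0>D; D-1>D

This is the complement of 'contains `110`'. Use the same substring-matching states — A through D holding how much of `110` has just been matched — but flip the accepting set: everything except the trap D accepts.
With 4 states:
       0  1 
>* A   A  B 
 * B   A  C 
 * C   D  C 
   D   D  D 
(> = start, * = accepting)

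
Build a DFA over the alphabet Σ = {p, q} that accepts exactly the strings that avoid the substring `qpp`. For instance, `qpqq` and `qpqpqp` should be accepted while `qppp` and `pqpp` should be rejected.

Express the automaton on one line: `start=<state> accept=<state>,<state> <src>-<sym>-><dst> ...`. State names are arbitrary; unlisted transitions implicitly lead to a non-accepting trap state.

start=s0 accept=s0,s1,s2 s0-p->s0 s0-q->s1 s1-p->s2 s1-q->s1 s2-p->s3 s2-q->s1 s3-p->s3 s3-q->s3

This is the complement of 'contains `qpp`'. Use the same substring-matching states — s0 through s3 holding how much of `qpp` has just been matched — but flip the accepting set: everything except the trap s3 accepts.
        p   q  
>* s0   s0  s1 
 * s1   s2  s1 
 * s2   s3  s1 
   s3   s3  s3 
(> = start, * = accepting)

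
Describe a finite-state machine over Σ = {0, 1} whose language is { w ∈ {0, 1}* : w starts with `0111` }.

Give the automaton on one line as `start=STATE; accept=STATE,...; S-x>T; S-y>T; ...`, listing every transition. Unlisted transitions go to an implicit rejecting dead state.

start=q0; accept=q4; q0-0>q1; q0-1>q5; q1-0>q5; q1-1>q2; q2-0>q5; q2-1>q3; q3-0>q5; q3-1>q4; q4-0>q4; q4-1>q4; q5-0>q5; q5-1>q5

Check the first 4 symbols one by one: q0 through q3 record how many have matched `0111` so far; any wrong symbol goes to the dead state q5. After all 4 match we enter the accepting sink q4.
A 6-state machine:
        0   1  
>  q0   q1  q5 
   q1   q5  q2 
   q2   q5  q3 
   q3   q5  q4 
 * q4   q4  q4 
   q5   q5  q5 
(> = start, * = accepting)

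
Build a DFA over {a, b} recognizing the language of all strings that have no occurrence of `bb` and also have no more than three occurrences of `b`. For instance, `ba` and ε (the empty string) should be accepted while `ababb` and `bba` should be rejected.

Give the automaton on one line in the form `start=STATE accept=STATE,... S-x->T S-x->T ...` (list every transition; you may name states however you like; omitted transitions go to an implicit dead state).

Run two small machines in parallel and take their product. One (3 states) tracks partial matches of the forbidden pattern `bb`; the other (5 states) tracks the count of `b`s, saturating at 4. Each combined state is a pair, one component from each; accept when both components accept. After merging equivalent states the machine shrinks.
A 7-state machine:
        a   b  
>* q0   q0  q1 
 * q1   q2  q3 
 * q2   q2  q4 
   q3   q3  q3 
 * q4   q5  q3 
 * q5   q5  q6 
 * q6   q6  q3 
(> = start, * = accepting)

start=q0 accept=q0,q1,q2,q4,q5,q6 q0-a->q0 q0-b->q1 q1-a->q2 q1-b->q3 q2-a->q2 q2-b->q4 q3-a->q3 q3-b->q3 q4-a->q5 q4-b->q3 q5-a->q5 q5-b->q6 q6-a->q6 q6-b->q3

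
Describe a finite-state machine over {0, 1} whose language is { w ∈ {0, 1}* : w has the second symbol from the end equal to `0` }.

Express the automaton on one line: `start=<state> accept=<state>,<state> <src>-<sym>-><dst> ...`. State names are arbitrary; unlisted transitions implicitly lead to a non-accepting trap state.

Because acceptance depends on a position counted from the end, the machine has to buffer the most recent 2 symbols. Make each state the string of the last up-to-2 symbols read; on input `x` shift the window left and append `x`. Accept when the buffered window has length 2 and begins with `0`.
A 7-state machine:
        0   1  
>  s0   s1  s2 
   s1   s3  s4 
   s2   s5  s6 
 * s3   s3  s4 
 * s4   s5  s6 
   s5   s3  s4 
   s6   s5  s6 
(> = start, * = accepting)

start=s0 accept=s3,s4 s0-0->s1 s0-1->s2 s1-0->s3 s1-1->s4 s2-0->s5 s2-1->s6 s3-0->s3 s3-1->s4 s4-0->s5 s4-1->s6 s5-0->s3 s5-1->s4 s6-0->s5 s6-1->s6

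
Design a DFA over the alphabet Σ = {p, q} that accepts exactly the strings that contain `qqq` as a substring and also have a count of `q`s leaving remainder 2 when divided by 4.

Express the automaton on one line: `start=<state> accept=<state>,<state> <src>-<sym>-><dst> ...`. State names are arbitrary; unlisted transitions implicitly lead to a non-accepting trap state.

Run two small machines in parallel and take their product. The first has 4 states tracking whether and how much of `qqq` has been seen; the second has 4 states tracking the count of `q`s modulo 4. A product state is a pair (one from each), accepting exactly when both do.
A 16-state machine:
          p    q  
>  S0     S0   S1 
   S1     S2   S3 
   S2     S2   S4 
   S3     S5   S6 
   S4     S5   S7 
   S5     S5   S8 
   S6     S6   S9 
   S7    S10   S9 
   S8    S10  S11 
   S9     S9  S12 
   S10   S10  S13 
   S11    S0  S12 
   S12   S12  S14 
   S13    S0  S15 
 * S14   S14   S6 
   S15    S2  S14 
(> = start, * = accepting)

start=S0 accept=S14 S0-p->S0 S0-q->S1 S1-p->S2 S1-q->S3 S2-p->S2 S2-q->S4 S3-p->S5 S3-q->S6 S4-p->S5 S4-q->S7 S5-p->S5 S5-q->S8 S6-p->S6 S6-q->S9 S7-p->S10 S7-q->S9 S8-p->S10 S8-q->S11 S9-p->S9 S9-q->S12 S10-p->S10 S10-q->S13 S11-p->S0 S11-q->S12 S12-p->S12 S12-q->S14 S13-p->S0 S13-q->S15 S14-p->S14 S14-q->S6 S15-p->S2 S15-q->S14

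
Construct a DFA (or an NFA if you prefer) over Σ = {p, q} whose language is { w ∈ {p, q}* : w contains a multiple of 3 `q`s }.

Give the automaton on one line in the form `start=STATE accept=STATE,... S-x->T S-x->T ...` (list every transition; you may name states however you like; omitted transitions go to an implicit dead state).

Keep the running count of `q`s modulo 3: each `q` advances along the cycle s0 → s1 → s2 → s0 while other symbols loop. Accept at s0.
A 3-state machine:
        p   q  
>* s0   s0  s1 
   s1   s1  s2 
   s2   s2  s0 
(> = start, * = accepting)

start=s0 accept=s0 s0-p->s0 s0-q->s1 s1-p->s1 s1-q->s2 s2-p->s2 s2-q->s0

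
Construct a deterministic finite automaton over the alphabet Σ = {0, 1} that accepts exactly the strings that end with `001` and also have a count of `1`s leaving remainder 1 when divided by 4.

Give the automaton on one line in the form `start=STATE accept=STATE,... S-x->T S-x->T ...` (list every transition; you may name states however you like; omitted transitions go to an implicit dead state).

Run two small machines in parallel and take their product. One (4 states) tracks how much of the suffix `001` has currently been matched; the other (4 states) tracks the count of `1`s modulo 4. Each combined state is a pair, one component from each; accept when both components accept. After merging equivalent states the machine shrinks.
A 7-state machine:
        0   1  
>  S0   S1  S2 
   S1   S3  S2 
   S2   S2  S4 
   S3   S3  S5 
   S4   S4  S6 
 * S5   S2  S4 
   S6   S6  S0 
(> = start, * = accepting)

start=S0 accept=S5 S0-0->S1 S0-1->S2 S1-0->S3 S1-1->S2 S2-0->S2 S2-1->S4 S3-0->S3 S3-1->S5 S4-0->S4 S4-1->S6 S5-0->S2 S5-1->S4 S6-0->S6 S6-1->S0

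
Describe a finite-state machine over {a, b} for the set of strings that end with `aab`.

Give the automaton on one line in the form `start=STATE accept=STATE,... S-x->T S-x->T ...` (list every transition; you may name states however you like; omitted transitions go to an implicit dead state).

Let each state record the length of the longest suffix of the input read so far that is also a prefix of `aab`. q1 means the last symbol is `a`; q2 means the last 2 symbols are `aa`; q3 means the last 3 symbols are `aab`. Accept only at q3, where the string currently ends in `aab`.
4 states suffice.
        a   b  
>  q0   q1  q0 
   q1   q2  q0 
   q2   q2  q3 
 * q3   q1  q0 
(> = start, * = accepting)

start=q0 accept=q3 q0-a->q1 q0-b->q0 q1-a->q2 q1-b->q0 q2-a->q2 q2-b->q3 q3-a->q1 q3-b->q0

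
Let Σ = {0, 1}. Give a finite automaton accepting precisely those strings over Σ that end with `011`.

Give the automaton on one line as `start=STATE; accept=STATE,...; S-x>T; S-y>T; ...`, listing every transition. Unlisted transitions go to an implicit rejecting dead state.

Let each state record the length of the longest suffix of the input read so far that is also a prefix of `011`. q1 means the last symbol is `0`; q2 means the last 2 symbols are `01`; q3 means the last 3 symbols are `011`. Accept only at q3, where the string currently ends in `011`.
A 4-state machine:
        0   1  
>  q0   q1  q0 
   q1   q1  q2 
   q2   q1  q3 
 * q3   q1  q0 
(> = start, * = accepting)

start=q0; accept=q3; q0-0>q1; q0-1>q0; q1-0>q1; q1-1>q2; q2-0>q1; q2-1>q3; q3-0>q1; q3-1>q0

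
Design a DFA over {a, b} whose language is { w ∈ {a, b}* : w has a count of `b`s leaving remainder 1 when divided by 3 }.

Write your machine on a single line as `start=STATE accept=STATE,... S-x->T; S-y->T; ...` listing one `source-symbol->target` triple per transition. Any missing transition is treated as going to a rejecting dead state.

Keep the running count of `b`s modulo 3: each `b` advances along the cycle S0 → S1 → S2 → S0 while other symbols loop. Accept at S1.
With 3 states:
        a   b  
>  S0   S0  S1 
 * S1   S1  S2 
   S2   S2  S0 
(> = start, * = accepting)

start=S0; accept=S1; S0-a->S0; S0-b->S1; S1-a->S1; S1-b->S2; S2-a->S2; S2-b->S0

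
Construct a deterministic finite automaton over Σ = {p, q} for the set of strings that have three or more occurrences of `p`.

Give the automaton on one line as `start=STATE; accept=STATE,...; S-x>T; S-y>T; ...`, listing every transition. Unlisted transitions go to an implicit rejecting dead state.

Count `p`s, saturating at 4: states A through D mean 0 through 3 `p`s seen; E means more than 3. Each `p` increments (capped at E); other symbols loop. Accept from {D, E}.
With 5 states:
       p  q 
>  A   B  A 
   B   C  B 
   C   D  C 
 * D   E  D 
 * E   E  E 
(> = start, * = accepting)

start=A; accept=D,E; A-p>B; A-q>A; B-p>C; B-q>B; C-p>D; C-q>C; D-p>E; D-q>D; E-p>E; E-q>E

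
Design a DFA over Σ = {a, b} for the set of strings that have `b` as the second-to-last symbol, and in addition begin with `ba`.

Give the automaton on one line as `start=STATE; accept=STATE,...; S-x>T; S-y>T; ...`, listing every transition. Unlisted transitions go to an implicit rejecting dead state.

start=s0; accept=s5,s10; s0-a>s1; s0-b>s2; s1-a>s3; s1-b>s4; s2-a>s5; s2-b>s6; s3-a>s3; s3-b>s4; s4-a>s7; s4-b>s6; s5-a>s8; s5-b>s9; s6-a>s7; s6-b>s6; s7-a>s3; s7-b>s4; s8-a>s8; s8-b>s9; s9-a>s5; s9-b>s10; s10-a>s5; s10-b>s10

Handle the two conditions separately and then intersect. The first has 7 states tracking the last 2 symbols read; the second has 4 states tracking whether the input so far still matches the prefix `ba`. A product state is a pair (one from each), accepting exactly when both do.
An 11-state machine:
          a    b  
>  s0     s1   s2 
   s1     s3   s4 
   s2     s5   s6 
   s3     s3   s4 
   s4     s7   s6 
 * s5     s8   s9 
   s6     s7   s6 
   s7     s3   s4 
   s8     s8   s9 
   s9     s5  s10 
 * s10    s5  s10 
(> = start, * = accepting)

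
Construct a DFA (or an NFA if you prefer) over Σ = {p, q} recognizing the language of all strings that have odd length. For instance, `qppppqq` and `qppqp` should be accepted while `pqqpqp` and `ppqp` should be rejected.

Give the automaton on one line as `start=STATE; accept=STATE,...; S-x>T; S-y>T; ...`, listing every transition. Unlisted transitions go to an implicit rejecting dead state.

start=A; accept=B; A-p>B; A-q>B; B-p>A; B-q>A

Only the length mod 2 matters, so use a 2-cycle: from any state, every input symbol moves to the next state, wrapping B back to A. Mark B accepting.
       p  q 
>  A   B  B 
 * B   A  A 
(> = start, * = accepting)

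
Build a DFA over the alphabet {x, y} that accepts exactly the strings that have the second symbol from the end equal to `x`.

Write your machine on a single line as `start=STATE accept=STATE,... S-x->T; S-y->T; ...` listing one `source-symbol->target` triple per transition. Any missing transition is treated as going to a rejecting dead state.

start=S0; accept=S3,S4; S0-x->S1; S0-y->S2; S1-x->S3; S1-y->S4; S2-x->S5; S2-y->S6; S3-x->S3; S3-y->S4; S4-x->S5; S4-y->S6; S5-x->S3; S5-y->S4; S6-x->S5; S6-y->S6

A DFA must remember the last 2 symbols (since which symbol is second-to-last isn't known until the input ends). Use one state per possible window of the last ≤2 symbols; accept from those whose window starts with `x`.
With 7 states:
        x   y  
>  S0   S1  S2 
   S1   S3  S4 
   S2   S5  S6 
 * S3   S3  S4 
 * S4   S5  S6 
   S5   S3  S4 
   S6   S5  S6 
(> = start, * = accepting)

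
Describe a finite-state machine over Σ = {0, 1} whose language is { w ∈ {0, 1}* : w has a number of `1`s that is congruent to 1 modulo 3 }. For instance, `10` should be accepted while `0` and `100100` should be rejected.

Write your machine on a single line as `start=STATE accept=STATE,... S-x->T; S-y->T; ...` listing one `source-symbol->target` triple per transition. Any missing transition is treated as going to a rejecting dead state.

start=s0; accept=s1; s0-0->s0; s0-1->s1; s1-0->s1; s1-1->s2; s2-0->s2; s2-1->s0

Keep the running count of `1`s modulo 3: each `1` advances along the cycle s0 → s1 → s2 → s0 while other symbols loop. Accept at s1.
3 states suffice.
        0   1  
>  s0   s0  s1 
 * s1   s1  s2 
   s2   s2  s0 
(> = start, * = accepting)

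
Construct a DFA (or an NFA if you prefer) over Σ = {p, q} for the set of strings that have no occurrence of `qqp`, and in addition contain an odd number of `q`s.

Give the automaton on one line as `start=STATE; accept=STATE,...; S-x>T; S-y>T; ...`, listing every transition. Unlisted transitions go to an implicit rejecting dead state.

Handle the two conditions separately and then intersect. The first has 4 states tracking partial matches of the forbidden pattern `qqp`; the second has 2 states tracking the count of `q`s modulo 2. A product state is a pair (one from each), accepting exactly when both do.
8 states suffice.
       p  q 
>  A   A  B 
 * B   C  D 
 * C   C  E 
   D   F  G 
   E   A  G 
   F   F  H 
 * G   H  D 
   H   H  F 
(> = start, * = accepting)

start=A; accept=B,C,G; A-p>A; A-q>B; B-p>C; B-q>D; C-p>C; C-q>E; D-p>F; D-q>G; E-p>A; E-q>G; F-p>F; F-q>H; G-p>H; G-q>D; H-p>H; H-q>F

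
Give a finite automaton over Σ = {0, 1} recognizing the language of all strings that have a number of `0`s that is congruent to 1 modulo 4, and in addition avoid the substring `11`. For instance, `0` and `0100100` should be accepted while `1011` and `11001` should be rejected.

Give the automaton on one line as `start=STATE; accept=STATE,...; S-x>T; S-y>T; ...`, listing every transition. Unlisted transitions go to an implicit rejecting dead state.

Build one automaton per condition and run them in lockstep. The first has 4 states tracking the count of `0`s modulo 4; the second has 3 states tracking partial matches of the forbidden pattern `11`. A product state is a pair (one from each), accepting exactly when both do.
With 12 states:
          0    1  
>  q0     q1   q2 
 * q1     q3   q4 
   q2     q1   q5 
   q3     q6   q7 
 * q4     q3   q8 
   q5     q8   q5 
   q6     q0   q9 
   q7     q6  q10 
   q8    q10   q8 
   q9     q0  q11 
   q10   q11  q10 
   q11    q5  q11 
(> = start, * = accepting)

start=q0; accept=q1,q4; q0-0>q1; q0-1>q2; q1-0>q3; q1-1>q4; q2-0>q1; q2-1>q5; q3-0>q6; q3-1>q7; q4-0>q3; q4-1>q8; q5-0>q8; q5-1>q5; q6-0>q0; q6-1>q9; q7-0>q6; q7-1>q10; q8-0>q10; q8-1>q8; q9-0>q0; q9-1>q11; q10-0>q11; q10-1>q10; q11-0>q5; q11-1>q11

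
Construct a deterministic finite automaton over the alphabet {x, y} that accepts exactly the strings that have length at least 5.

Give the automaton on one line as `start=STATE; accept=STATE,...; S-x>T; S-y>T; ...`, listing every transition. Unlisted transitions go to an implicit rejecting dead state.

Count input length up to 6: every symbol moves from q0 toward q6, which means 'more than 5' and absorbs. Accept from {q5, q6}.
A 7-state machine:
        x   y  
>  q0   q1  q1 
   q1   q2  q2 
   q2   q3  q3 
   q3   q4  q4 
   q4   q5  q5 
 * q5   q6  q6 
 * q6   q6  q6 
(> = start, * = accepting)

start=q0; accept=q5,q6; q0-x>q1; q0-y>q1; q1-x>q2; q1-y>q2; q2-x>q3; q2-y>q3; q3-x>q4; q3-y>q4; q4-x>q5; q4-y>q5; q5-x>q6; q5-y>q6; q6-x>q6; q6-y>q6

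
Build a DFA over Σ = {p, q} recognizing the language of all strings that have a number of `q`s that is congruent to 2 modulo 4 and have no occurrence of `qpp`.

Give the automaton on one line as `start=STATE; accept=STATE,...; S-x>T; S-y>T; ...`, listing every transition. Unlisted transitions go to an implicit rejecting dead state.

Build one automaton per condition and run them in lockstep. One (4 states) tracks the count of `q`s modulo 4; the other (4 states) tracks partial matches of the forbidden pattern `qpp`. Each combined state is a pair, one component from each; accept when both components accept.
With 13 states:
          p    q  
>  s0     s0   s1 
   s1     s2   s3 
   s2     s4   s3 
 * s3     s5   s6 
   s4     s4   s7 
 * s5     s7   s6 
   s6     s8   s9 
   s7     s7  s10 
   s8    s10   s9 
   s9    s11   s1 
   s10   s10  s12 
   s11   s12   s1 
   s12   s12   s4 
(> = start, * = accepting)

start=s0; accept=s3,s5; s0-p>s0; s0-q>s1; s1-p>s2; s1-q>s3; s2-p>s4; s2-q>s3; s3-p>s5; s3-q>s6; s4-p>s4; s4-q>s7; s5-p>s7; s5-q>s6; s6-p>s8; s6-q>s9; s7-p>s7; s7-q>s10; s8-p>s10; s8-q>s9; s9-p>s11; s9-q>s1; s10-p>s10; s10-q>s12; s11-p>s12; s11-q>s1; s12-p>s12; s12-q>s4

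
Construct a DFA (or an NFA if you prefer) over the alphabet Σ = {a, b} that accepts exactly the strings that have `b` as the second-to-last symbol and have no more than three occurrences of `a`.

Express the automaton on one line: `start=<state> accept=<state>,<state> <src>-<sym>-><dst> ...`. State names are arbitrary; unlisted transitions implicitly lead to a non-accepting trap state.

Handle the two conditions separately and then intersect. The first has 7 states tracking the last 2 symbols read; the second has 5 states tracking the count of `a`s, saturating at 4. A product state is a pair (one from each), accepting exactly when both do. Equivalent product states are then merged.
With 16 states:
          a    b  
>  q0     q1   q2 
   q1     q3   q4 
   q2     q5   q6 
   q3     q7   q8 
   q4     q9  q10 
 * q5     q3   q4 
 * q6     q5   q6 
   q7    q11  q12 
   q8    q13  q14 
 * q9     q7   q8 
 * q10    q9  q10 
   q11   q11  q11 
   q12   q11  q15 
 * q13   q11  q12 
 * q14   q13  q14 
 * q15   q11  q15 
(> = start, * = accepting)

start=q0 accept=q5,q6,q9,q10,q13,q14,q15 q0-a->q1 q0-b->q2 q1-a->q3 q1-b->q4 q2-a->q5 q2-b->q6 q3-a->q7 q3-b->q8 q4-a->q9 q4-b->q10 q5-a->q3 q5-b->q4 q6-a->q5 q6-b->q6 q7-a->q11 q7-b->q12 q8-a->q13 q8-b->q14 q9-a->q7 q9-b->q8 q10-a->q9 q10-b->q10 q11-a->q11 q11-b->q11 q12-a->q11 q12-b->q15 q13-a->q11 q13-b->q12 q14-a->q13 q14-b->q14 q15-a->q11 q15-b->q15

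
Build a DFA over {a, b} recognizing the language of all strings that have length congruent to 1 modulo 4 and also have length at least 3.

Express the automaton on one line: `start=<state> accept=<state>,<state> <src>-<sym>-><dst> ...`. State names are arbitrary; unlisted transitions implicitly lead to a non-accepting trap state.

start=S0 accept=S5 S0-a->S1 S0-b->S1 S1-a->S2 S1-b->S2 S2-a->S3 S2-b->S3 S3-a->S4 S3-b->S4 S4-a->S5 S4-b->S5 S5-a->S2 S5-b->S2

Run two small machines in parallel and take their product. One (4 states) tracks the input length modulo 4; the other (5 states) tracks the input length, saturating at 4. Each combined state is a pair, one component from each; accept when both components accept. Equivalent product states are then merged.
6 states suffice.
        a   b  
>  S0   S1  S1 
   S1   S2  S2 
   S2   S3  S3 
   S3   S4  S4 
   S4   S5  S5 
 * S5   S2  S2 
(> = start, * = accepting)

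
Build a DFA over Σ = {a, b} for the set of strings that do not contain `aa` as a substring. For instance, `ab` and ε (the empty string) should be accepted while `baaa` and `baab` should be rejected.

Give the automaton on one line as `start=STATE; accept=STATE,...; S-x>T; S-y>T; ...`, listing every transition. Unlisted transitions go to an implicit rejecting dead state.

start=q0; accept=q0,q1; q0-a>q1; q0-b>q0; q1-a>q2; q1-b>q0; q2-a>q2; q2-b>q2

Track partial matches of the forbidden pattern `aa`. State q2 is a dead state reached once `aa` has occurred; every other state accepts. q0 means no part of `aa` is currently matched.
        a   b  
>* q0   q1  q0 
 * q1   q2  q0 
   q2   q2  q2 
(> = start, * = accepting)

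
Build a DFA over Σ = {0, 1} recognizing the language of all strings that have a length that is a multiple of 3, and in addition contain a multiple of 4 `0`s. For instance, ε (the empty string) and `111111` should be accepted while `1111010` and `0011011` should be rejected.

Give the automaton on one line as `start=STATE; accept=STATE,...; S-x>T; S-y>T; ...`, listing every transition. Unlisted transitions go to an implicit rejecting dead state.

start=q0; accept=q0; q0-0>q1; q0-1>q2; q1-0>q3; q1-1>q4; q2-0>q4; q2-1>q5; q3-0>q6; q3-1>q7; q4-0>q7; q4-1>q8; q5-0>q8; q5-1>q0; q6-0>q2; q6-1>q9; q7-0>q9; q7-1>q10; q8-0>q10; q8-1>q1; q9-0>q5; q9-1>q11; q10-0>q11; q10-1>q3; q11-0>q0; q11-1>q6

Build one automaton per condition and run them in lockstep. The first has 3 states tracking the input length modulo 3; the second has 4 states tracking the count of `0`s modulo 4. A product state is a pair (one from each), accepting exactly when both do.
With 12 states:
          0    1  
>* q0     q1   q2 
   q1     q3   q4 
   q2     q4   q5 
   q3     q6   q7 
   q4     q7   q8 
   q5     q8   q0 
   q6     q2   q9 
   q7     q9  q10 
   q8    q10   q1 
   q9     q5  q11 
   q10   q11   q3 
   q11    q0   q6 
(> = start, * = accepting)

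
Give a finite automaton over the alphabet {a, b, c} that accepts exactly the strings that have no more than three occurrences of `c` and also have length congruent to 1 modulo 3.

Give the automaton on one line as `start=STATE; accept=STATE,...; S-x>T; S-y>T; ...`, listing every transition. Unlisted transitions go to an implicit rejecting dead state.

Build one automaton per condition and run them in lockstep. One (5 states) tracks the count of `c`s, saturating at 4; the other (3 states) tracks the input length modulo 3. Each combined state is a pair, one component from each; accept when both components accept.
15 states suffice.
          a    b    c  
>  q0     q1   q1   q2 
 * q1     q3   q3   q4 
 * q2     q4   q4   q5 
   q3     q0   q0   q6 
   q4     q6   q6   q7 
   q5     q7   q7   q8 
   q6     q2   q2   q9 
   q7     q9   q9  q10 
   q8    q10  q10  q11 
 * q9     q5   q5  q12 
 * q10   q12  q12  q13 
   q11   q13  q13  q13 
   q12    q8   q8  q14 
   q13   q14  q14  q14 
   q14   q11  q11  q11 
(> = start, * = accepting)

start=q0; accept=q1,q2,q9,q10; q0-a>q1; q0-b>q1; q0-c>q2; q1-a>q3; q1-b>q3; q1-c>q4; q2-a>q4; q2-b>q4; q2-c>q5; q3-a>q0; q3-b>q0; q3-c>q6; q4-a>q6; q4-b>q6; q4-c>q7; q5-a>q7; q5-b>q7; q5-c>q8; q6-a>q2; q6-b>q2; q6-c>q9; q7-a>q9; q7-b>q9; q7-c>q10; q8-a>q10; q8-b>q10; q8-c>q11; q9-a>q5; q9-b>q5; q9-c>q12; q10-a>q12; q10-b>q12; q10-c>q13; q11-a>q13; q11-b>q13; q11-c>q13; q12-a>q8; q12-b>q8; q12-c>q14; q13-a>q14; q13-b>q14; q13-c>q14; q14-a>q11; q14-b>q11; q14-c>q11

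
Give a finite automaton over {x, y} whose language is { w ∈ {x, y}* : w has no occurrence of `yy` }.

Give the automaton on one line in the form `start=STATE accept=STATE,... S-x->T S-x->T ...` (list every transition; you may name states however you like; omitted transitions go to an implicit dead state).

start=s0 accept=s0,s1 s0-x->s0 s0-y->s1 s1-x->s0 s1-y->s2 s2-x->s2 s2-y->s2

This is the complement of 'contains `yy`'. Use the same substring-matching states — s0 through s2 holding how much of `yy` has just been matched — but flip the accepting set: everything except the trap s2 accepts.
With 3 states:
        x   y  
>* s0   s0  s1 
 * s1   s0  s2 
   s2   s2  s2 
(> = start, * = accepting)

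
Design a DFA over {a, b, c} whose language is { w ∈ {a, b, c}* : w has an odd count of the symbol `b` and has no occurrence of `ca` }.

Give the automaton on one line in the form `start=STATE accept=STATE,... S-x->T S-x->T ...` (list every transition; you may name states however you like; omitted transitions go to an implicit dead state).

start=q0 accept=q1,q3 q0-a->q0 q0-b->q1 q0-c->q2 q1-a->q1 q1-b->q0 q1-c->q3 q2-a->q4 q2-b->q1 q2-c->q2 q3-a->q4 q3-b->q0 q3-c->q3 q4-a->q4 q4-b->q4 q4-c->q4

Run two small machines in parallel and take their product. One (2 states) tracks the count of `b`s modulo 2; the other (3 states) tracks partial matches of the forbidden pattern `ca`. Each combined state is a pair, one component from each; accept when both components accept. Equivalent product states are then merged.
5 states suffice.
        a   b   c  
>  q0   q0  q1  q2 
 * q1   q1  q0  q3 
   q2   q4  q1  q2 
 * q3   q4  q0  q3 
   q4   q4  q4  q4 
(> = start, * = accepting)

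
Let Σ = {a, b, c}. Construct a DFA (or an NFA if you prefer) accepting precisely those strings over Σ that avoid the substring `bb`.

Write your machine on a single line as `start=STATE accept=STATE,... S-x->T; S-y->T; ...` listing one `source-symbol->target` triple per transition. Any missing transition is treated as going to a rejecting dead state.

start=q0; accept=q0,q1; q0-a->q0; q0-b->q1; q0-c->q0; q1-a->q0; q1-b->q2; q1-c->q0; q2-a->q2; q2-b->q2; q2-c->q2

This is the complement of 'contains `bb`'. Use the same substring-matching states — q0 through q2 holding how much of `bb` has just been matched — but flip the accepting set: everything except the trap q2 accepts.
3 states suffice.
        a   b   c  
>* q0   q0  q1  q0 
 * q1   q0  q2  q0 
   q2   q2  q2  q2 
(> = start, * = accepting)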